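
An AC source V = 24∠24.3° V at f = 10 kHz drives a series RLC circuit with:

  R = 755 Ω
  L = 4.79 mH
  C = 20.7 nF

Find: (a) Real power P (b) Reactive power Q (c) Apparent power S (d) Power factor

Step 1 — Angular frequency: ω = 2π·f = 2π·1e+04 = 6.283e+04 rad/s.
Step 2 — Component impedances:
  R: Z = R = 755 Ω
  L: Z = jωL = j·6.283e+04·0.00479 = 0 + j301 Ω
  C: Z = 1/(jωC) = -j/(ω·C) = 0 - j768.9 Ω
Step 3 — Series combination: Z_total = R + L + C = 755 - j467.9 Ω = 888.2∠-31.8° Ω.
Step 4 — Source phasor: V = 24∠24.3° V = 21.87 + j9.876 V.
Step 5 — Current: I = V / Z = 0.01507 + j0.02242 A = 0.02702∠56.1° A.
Step 6 — Complex power: S = V·I* = 0.5512 - j0.3416 VA.
Step 7 — Real power: P = Re(S) = 0.5512 W.
Step 8 — Reactive power: Q = Im(S) = -0.3416 VAR.
Step 9 — Apparent power: |S| = 0.6485 VA.
Step 10 — Power factor: PF = P/|S| = 0.85 (leading).

(a) P = 0.5512 W  (b) Q = -0.3416 VAR  (c) S = 0.6485 VA  (d) PF = 0.85 (leading)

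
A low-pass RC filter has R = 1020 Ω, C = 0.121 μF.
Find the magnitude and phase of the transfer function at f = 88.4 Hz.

Step 1 — Angular frequency: ω = 2π·88.4 = 555.4 rad/s.
Step 2 — Transfer function: H(jω) = 1/(1 + jωRC).
Step 3 — Denominator: 1 + jωRC = 1 + j·555.4·1020·1.21e-07 = 1 + j0.06855.
Step 4 — H = 0.9953 - j0.06823.
Step 5 — Magnitude: |H| = 0.9977 (-0.0 dB); phase: φ = -3.9°.

|H| = 0.9977 (-0.0 dB), φ = -3.9°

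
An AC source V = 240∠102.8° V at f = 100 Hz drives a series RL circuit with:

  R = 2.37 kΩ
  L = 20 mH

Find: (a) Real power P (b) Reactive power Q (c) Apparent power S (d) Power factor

Step 1 — Angular frequency: ω = 2π·f = 2π·100 = 628.3 rad/s.
Step 2 — Component impedances:
  R: Z = R = 2370 Ω
  L: Z = jωL = j·628.3·0.02 = 0 + j12.57 Ω
Step 3 — Series combination: Z_total = R + L = 2370 + j12.57 Ω = 2370∠0.3° Ω.
Step 4 — Source phasor: V = 240∠102.8° V = -53.17 + j234 V.
Step 5 — Current: I = V / Z = -0.02191 + j0.09887 A = 0.1013∠102.5° A.
Step 6 — Complex power: S = V·I* = 24.3 + j0.1289 VA.
Step 7 — Real power: P = Re(S) = 24.3 W.
Step 8 — Reactive power: Q = Im(S) = 0.1289 VAR.
Step 9 — Apparent power: |S| = 24.3 VA.
Step 10 — Power factor: PF = P/|S| = 1 (lagging).

(a) P = 24.3 W  (b) Q = 0.1289 VAR  (c) S = 24.3 VA  (d) PF = 1 (lagging)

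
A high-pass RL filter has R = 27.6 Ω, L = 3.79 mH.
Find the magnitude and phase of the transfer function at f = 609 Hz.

Step 1 — Angular frequency: ω = 2π·609 = 3826 rad/s.
Step 2 — Transfer function: H(jω) = jωL/(R + jωL).
Step 3 — Numerator jωL = j·14.5; denominator R + jωL = 27.6 + j14.5.
Step 4 — H = 0.2164 + j0.4118.
Step 5 — Magnitude: |H| = 0.4651 (-6.6 dB); phase: φ = 62.3°.

|H| = 0.4651 (-6.6 dB), φ = 62.3°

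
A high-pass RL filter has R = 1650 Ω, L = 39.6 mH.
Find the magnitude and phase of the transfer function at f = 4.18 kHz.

Step 1 — Angular frequency: ω = 2π·4180 = 2.626e+04 rad/s.
Step 2 — Transfer function: H(jω) = jωL/(R + jωL).
Step 3 — Numerator jωL = j·1040; denominator R + jωL = 1650 + j1040.
Step 4 — H = 0.2843 + j0.4511.
Step 5 — Magnitude: |H| = 0.5332 (-5.5 dB); phase: φ = 57.8°.

|H| = 0.5332 (-5.5 dB), φ = 57.8°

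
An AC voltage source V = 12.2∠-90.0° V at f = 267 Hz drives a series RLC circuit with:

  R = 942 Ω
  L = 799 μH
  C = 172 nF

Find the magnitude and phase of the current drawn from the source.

Step 1 — Angular frequency: ω = 2π·f = 2π·267 = 1678 rad/s.
Step 2 — Component impedances:
  R: Z = R = 942 Ω
  L: Z = jωL = j·1678·0.000799 = 0 + j1.34 Ω
  C: Z = 1/(jωC) = -j/(ω·C) = 0 - j3466 Ω
Step 3 — Series combination: Z_total = R + L + C = 942 - j3464 Ω = 3590∠-74.8° Ω.
Step 4 — Source phasor: V = 12.2∠-90.0° V = 0 - j12.2 V.
Step 5 — Ohm's law: I = V / Z_total = (0 - j12.2) / (942 - j3464) = 0.003279 - j0.0008917 A.
Step 6 — Convert to polar: |I| = 0.003398 A, ∠I = -15.2°.

I = 0.003398∠-15.2° A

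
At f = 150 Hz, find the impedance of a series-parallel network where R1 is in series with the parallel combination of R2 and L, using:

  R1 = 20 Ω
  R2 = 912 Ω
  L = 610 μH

Step 1 — Angular frequency: ω = 2π·f = 2π·150 = 942.5 rad/s.
Step 2 — Component impedances:
  R1: Z = R = 20 Ω
  R2: Z = R = 912 Ω
  L: Z = jωL = j·942.5·0.00061 = 0 + j0.5749 Ω
Step 3 — Parallel branch: R2 || L = 1/(1/R2 + 1/L) = 0.0003624 + j0.5749 Ω.
Step 4 — Series with R1: Z_total = R1 + (R2 || L) = 20 + j0.5749 Ω = 20.01∠1.6° Ω.

Z = 20 + j0.5749 Ω = 20.01∠1.6° Ω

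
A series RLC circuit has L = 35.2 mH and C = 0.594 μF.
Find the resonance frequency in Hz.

Step 1 — Resonance condition Im(Z)=0 gives ω₀ = 1/√(LC).
Step 2 — ω₀ = 1/√(0.0352·5.94e-07) = 6916 rad/s.
Step 3 — f₀ = ω₀/(2π) = 1101 Hz.

f₀ = 1101 Hz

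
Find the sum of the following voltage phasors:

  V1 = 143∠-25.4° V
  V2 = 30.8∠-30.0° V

Step 1 — Convert each phasor to rectangular form:
  V1 = 143·(cos(-25.4°) + j·sin(-25.4°)) = 129.2 - j61.34 V
  V2 = 30.8·(cos(-30.0°) + j·sin(-30.0°)) = 26.67 - j15.4 V
Step 2 — Sum components: V_total = 155.9 - j76.74 V.
Step 3 — Convert to polar: |V_total| = 173.7 V, ∠V_total = -26.2°.

V_total = 173.7∠-26.2° V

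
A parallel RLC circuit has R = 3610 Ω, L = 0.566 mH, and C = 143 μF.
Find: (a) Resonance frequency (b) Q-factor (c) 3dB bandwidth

Step 1 — Resonance: ω₀ = 1/√(LC) = 1/√(0.000566·0.000143) = 3515 rad/s.
Step 2 — f₀ = ω₀/(2π) = 559.4 Hz.
Step 3 — Parallel Q: Q = R/(ω₀L) = 3610/(3515·0.000566) = 1815.
Step 4 — Bandwidth: Δω = ω₀/Q = 1.937 rad/s; BW = Δω/(2π) = 0.3083 Hz.

(a) f₀ = 559.4 Hz  (b) Q = 1815  (c) BW = 0.3083 Hz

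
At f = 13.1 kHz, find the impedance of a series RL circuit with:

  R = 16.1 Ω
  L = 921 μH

Step 1 — Angular frequency: ω = 2π·f = 2π·1.31e+04 = 8.231e+04 rad/s.
Step 2 — Component impedances:
  R: Z = R = 16.1 Ω
  L: Z = jωL = j·8.231e+04·0.000921 = 0 + j75.81 Ω
Step 3 — Series combination: Z_total = R + L = 16.1 + j75.81 Ω = 77.5∠78.0° Ω.

Z = 16.1 + j75.81 Ω = 77.5∠78.0° Ω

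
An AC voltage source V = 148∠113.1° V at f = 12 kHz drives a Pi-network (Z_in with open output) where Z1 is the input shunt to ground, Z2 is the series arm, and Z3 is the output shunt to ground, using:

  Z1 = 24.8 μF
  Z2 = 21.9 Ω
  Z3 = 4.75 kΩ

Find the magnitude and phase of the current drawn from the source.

Step 1 — Angular frequency: ω = 2π·f = 2π·1.2e+04 = 7.54e+04 rad/s.
Step 2 — Component impedances:
  Z1: Z = 1/(jωC) = -j/(ω·C) = 0 - j0.5348 Ω
  Z2: Z = R = 21.9 Ω
  Z3: Z = R = 4750 Ω
Step 3 — With open output, the series arm Z2 and the output shunt Z3 appear in series to ground: Z2 + Z3 = 4772 Ω.
Step 4 — Parallel with input shunt Z1: Z_in = Z1 || (Z2 + Z3) = 5.994e-05 - j0.5348 Ω = 0.5348∠-90.0° Ω.
Step 5 — Source phasor: V = 148∠113.1° V = -58.07 + j136.1 V.
Step 6 — Ohm's law: I = V / Z_total = (-58.07 + j136.1) / (5.994e-05 - j0.5348) = -254.6 - j108.5 A.
Step 7 — Convert to polar: |I| = 276.7 A, ∠I = -156.9°.

I = 276.7∠-156.9° A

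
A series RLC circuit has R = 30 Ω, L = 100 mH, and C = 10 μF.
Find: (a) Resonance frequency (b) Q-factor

Step 1 — Resonance condition Im(Z)=0 gives ω₀ = 1/√(LC).
Step 2 — ω₀ = 1/√(0.1·1e-05) = 1000 rad/s.
Step 3 — f₀ = ω₀/(2π) = 159.2 Hz.
Step 4 — Series Q: Q = ω₀L/R = 1000·0.1/30 = 3.333.

(a) f₀ = 159.2 Hz  (b) Q = 3.333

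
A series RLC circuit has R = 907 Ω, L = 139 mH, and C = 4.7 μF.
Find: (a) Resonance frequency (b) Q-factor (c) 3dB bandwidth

Step 1 — Resonance: ω₀ = 1/√(LC) = 1/√(0.139·4.7e-06) = 1237 rad/s.
Step 2 — f₀ = ω₀/(2π) = 196.9 Hz.
Step 3 — Series Q: Q = ω₀L/R = 1237·0.139/907 = 0.1896.
Step 4 — Bandwidth: Δω = ω₀/Q = 6525 rad/s; BW = Δω/(2π) = 1039 Hz.

(a) f₀ = 196.9 Hz  (b) Q = 0.1896  (c) BW = 1039 Hz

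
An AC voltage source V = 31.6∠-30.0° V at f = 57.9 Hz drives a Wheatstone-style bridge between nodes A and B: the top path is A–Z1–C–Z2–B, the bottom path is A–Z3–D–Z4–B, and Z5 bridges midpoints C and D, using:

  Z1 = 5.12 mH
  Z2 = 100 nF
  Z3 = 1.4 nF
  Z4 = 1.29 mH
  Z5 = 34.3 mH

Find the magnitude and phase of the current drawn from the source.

Step 1 — Angular frequency: ω = 2π·f = 2π·57.9 = 363.8 rad/s.
Step 2 — Component impedances:
  Z1: Z = jωL = j·363.8·0.00512 = 0 + j1.863 Ω
  Z2: Z = 1/(jωC) = -j/(ω·C) = 0 - j2.749e+04 Ω
  Z3: Z = 1/(jωC) = -j/(ω·C) = 0 - j1.963e+06 Ω
  Z4: Z = jωL = j·363.8·0.00129 = 0 + j0.4693 Ω
  Z5: Z = jωL = j·363.8·0.0343 = 0 + j12.48 Ω
Step 3 — Bridge requires nodal analysis (the Z5 bridge couples midpoints C and D, so the two paths cannot be reduced to a simple series/parallel combination). Setting node B to ground and injecting 1 A at node A, the 3-node admittance system at A, C, D solves to V_A = Z_AB = 0 + j14.82 Ω = 14.82∠90.0° Ω.
Step 4 — Source phasor: V = 31.6∠-30.0° V = 27.37 - j15.8 V.
Step 5 — Ohm's law: I = V / Z_total = (27.37 - j15.8) / (0 + j14.82) = -1.066 - j1.847 A.
Step 6 — Convert to polar: |I| = 2.133 A, ∠I = -120.0°.

I = 2.133∠-120.0° A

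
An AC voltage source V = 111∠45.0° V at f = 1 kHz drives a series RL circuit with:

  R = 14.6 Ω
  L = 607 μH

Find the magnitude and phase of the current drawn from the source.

Step 1 — Angular frequency: ω = 2π·f = 2π·1000 = 6283 rad/s.
Step 2 — Component impedances:
  R: Z = R = 14.6 Ω
  L: Z = jωL = j·6283·0.000607 = 0 + j3.814 Ω
Step 3 — Series combination: Z_total = R + L = 14.6 + j3.814 Ω = 15.09∠14.6° Ω.
Step 4 — Source phasor: V = 111∠45.0° V = 78.49 + j78.49 V.
Step 5 — Ohm's law: I = V / Z_total = (78.49 + j78.49) / (14.6 + j3.814) = 6.347 + j3.718 A.
Step 6 — Convert to polar: |I| = 7.356 A, ∠I = 30.4°.

I = 7.356∠30.4° A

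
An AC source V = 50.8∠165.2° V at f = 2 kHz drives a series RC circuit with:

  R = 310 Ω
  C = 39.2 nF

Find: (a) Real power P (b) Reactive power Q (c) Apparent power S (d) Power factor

Step 1 — Angular frequency: ω = 2π·f = 2π·2000 = 1.257e+04 rad/s.
Step 2 — Component impedances:
  R: Z = R = 310 Ω
  C: Z = 1/(jωC) = -j/(ω·C) = 0 - j2030 Ω
Step 3 — Series combination: Z_total = R + C = 310 - j2030 Ω = 2054∠-81.3° Ω.
Step 4 — Source phasor: V = 50.8∠165.2° V = -49.11 + j12.98 V.
Step 5 — Current: I = V / Z = -0.009857 - j0.02269 A = 0.02474∠-113.5° A.
Step 6 — Complex power: S = V·I* = 0.1897 - j1.242 VA.
Step 7 — Real power: P = Re(S) = 0.1897 W.
Step 8 — Reactive power: Q = Im(S) = -1.242 VAR.
Step 9 — Apparent power: |S| = 1.257 VA.
Step 10 — Power factor: PF = P/|S| = 0.151 (leading).

(a) P = 0.1897 W  (b) Q = -1.242 VAR  (c) S = 1.257 VA  (d) PF = 0.151 (leading)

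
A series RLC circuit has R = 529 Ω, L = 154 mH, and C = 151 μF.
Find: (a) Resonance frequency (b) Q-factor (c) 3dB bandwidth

Step 1 — Resonance: ω₀ = 1/√(LC) = 1/√(0.154·0.000151) = 207.4 rad/s.
Step 2 — f₀ = ω₀/(2π) = 33 Hz.
Step 3 — Series Q: Q = ω₀L/R = 207.4·0.154/529 = 0.06037.
Step 4 — Bandwidth: Δω = ω₀/Q = 3435 rad/s; BW = Δω/(2π) = 546.7 Hz.

(a) f₀ = 33 Hz  (b) Q = 0.06037  (c) BW = 546.7 Hz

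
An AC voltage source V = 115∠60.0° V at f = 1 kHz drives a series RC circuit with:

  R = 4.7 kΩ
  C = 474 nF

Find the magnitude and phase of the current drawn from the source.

Step 1 — Angular frequency: ω = 2π·f = 2π·1000 = 6283 rad/s.
Step 2 — Component impedances:
  R: Z = R = 4700 Ω
  C: Z = 1/(jωC) = -j/(ω·C) = 0 - j335.8 Ω
Step 3 — Series combination: Z_total = R + C = 4700 - j335.8 Ω = 4712∠-4.1° Ω.
Step 4 — Source phasor: V = 115∠60.0° V = 57.5 + j99.59 V.
Step 5 — Ohm's law: I = V / Z_total = (57.5 + j99.59) / (4700 - j335.8) = 0.01067 + j0.02195 A.
Step 6 — Convert to polar: |I| = 0.02441 A, ∠I = 64.1°.

I = 0.02441∠64.1° A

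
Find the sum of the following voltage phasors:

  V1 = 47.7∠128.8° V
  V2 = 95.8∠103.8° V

Step 1 — Convert each phasor to rectangular form:
  V1 = 47.7·(cos(128.8°) + j·sin(128.8°)) = -29.89 + j37.17 V
  V2 = 95.8·(cos(103.8°) + j·sin(103.8°)) = -22.85 + j93.03 V
Step 2 — Sum components: V_total = -52.74 + j130.2 V.
Step 3 — Convert to polar: |V_total| = 140.5 V, ∠V_total = 112.1°.

V_total = 140.5∠112.1° V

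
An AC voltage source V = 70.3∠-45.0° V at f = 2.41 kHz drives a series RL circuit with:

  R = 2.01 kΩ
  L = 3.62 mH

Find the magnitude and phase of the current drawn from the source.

Step 1 — Angular frequency: ω = 2π·f = 2π·2410 = 1.514e+04 rad/s.
Step 2 — Component impedances:
  R: Z = R = 2010 Ω
  L: Z = jωL = j·1.514e+04·0.00362 = 0 + j54.82 Ω
Step 3 — Series combination: Z_total = R + L = 2010 + j54.82 Ω = 2011∠1.6° Ω.
Step 4 — Source phasor: V = 70.3∠-45.0° V = 49.71 - j49.71 V.
Step 5 — Ohm's law: I = V / Z_total = (49.71 - j49.71) / (2010 + j54.82) = 0.02404 - j0.02539 A.
Step 6 — Convert to polar: |I| = 0.03496 A, ∠I = -46.6°.

I = 0.03496∠-46.6° A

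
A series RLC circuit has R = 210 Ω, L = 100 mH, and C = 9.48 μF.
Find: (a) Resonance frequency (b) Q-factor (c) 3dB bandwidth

Step 1 — Resonance condition Im(Z)=0 gives ω₀ = 1/√(LC).
Step 2 — ω₀ = 1/√(0.1·9.48e-06) = 1027 rad/s.
Step 3 — f₀ = ω₀/(2π) = 163.5 Hz.
Step 4 — Series Q: Q = ω₀L/R = 1027·0.1/210 = 0.4891.
Step 5 — 3dB bandwidth: Δω = ω₀/Q = 2100 rad/s; BW = Δω/(2π) = 334.2 Hz.

(a) f₀ = 163.5 Hz  (b) Q = 0.4891  (c) BW = 334.2 Hz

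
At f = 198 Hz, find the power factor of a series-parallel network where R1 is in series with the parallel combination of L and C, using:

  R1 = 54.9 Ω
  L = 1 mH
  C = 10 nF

Step 1 — Angular frequency: ω = 2π·f = 2π·198 = 1244 rad/s.
Step 2 — Component impedances:
  R1: Z = R = 54.9 Ω
  L: Z = jωL = j·1244·0.001 = 0 + j1.244 Ω
  C: Z = 1/(jωC) = -j/(ω·C) = 0 - j8.038e+04 Ω
Step 3 — Parallel branch: L || C = 1/(1/L + 1/C) = 0 + j1.244 Ω.
Step 4 — Series with R1: Z_total = R1 + (L || C) = 54.9 + j1.244 Ω = 54.91∠1.3° Ω.
Step 5 — Power factor: PF = cos(φ) = Re(Z)/|Z| = 54.9/54.914 = 0.9997.
Step 6 — Type: Im(Z) = 1.244 ⇒ lagging (phase φ = 1.3°).

PF = 0.9997 (lagging, φ = 1.3°)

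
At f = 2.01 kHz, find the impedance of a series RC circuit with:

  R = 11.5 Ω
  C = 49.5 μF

Step 1 — Angular frequency: ω = 2π·f = 2π·2010 = 1.263e+04 rad/s.
Step 2 — Component impedances:
  R: Z = R = 11.5 Ω
  C: Z = 1/(jωC) = -j/(ω·C) = 0 - j1.6 Ω
Step 3 — Series combination: Z_total = R + C = 11.5 - j1.6 Ω = 11.61∠-7.9° Ω.

Z = 11.5 - j1.6 Ω = 11.61∠-7.9° Ω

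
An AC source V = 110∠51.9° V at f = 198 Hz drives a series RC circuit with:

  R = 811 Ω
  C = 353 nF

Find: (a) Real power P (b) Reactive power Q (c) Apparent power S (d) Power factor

Step 1 — Angular frequency: ω = 2π·f = 2π·198 = 1244 rad/s.
Step 2 — Component impedances:
  R: Z = R = 811 Ω
  C: Z = 1/(jωC) = -j/(ω·C) = 0 - j2277 Ω
Step 3 — Series combination: Z_total = R + C = 811 - j2277 Ω = 2417∠-70.4° Ω.
Step 4 — Source phasor: V = 110∠51.9° V = 67.87 + j86.56 V.
Step 5 — Current: I = V / Z = -0.02431 + j0.03847 A = 0.04551∠122.3° A.
Step 6 — Complex power: S = V·I* = 1.68 - j4.716 VA.
Step 7 — Real power: P = Re(S) = 1.68 W.
Step 8 — Reactive power: Q = Im(S) = -4.716 VAR.
Step 9 — Apparent power: |S| = 5.006 VA.
Step 10 — Power factor: PF = P/|S| = 0.3355 (leading).

(a) P = 1.68 W  (b) Q = -4.716 VAR  (c) S = 5.006 VA  (d) PF = 0.3355 (leading)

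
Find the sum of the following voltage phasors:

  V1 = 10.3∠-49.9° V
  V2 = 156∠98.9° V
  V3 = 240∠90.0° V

Step 1 — Convert each phasor to rectangular form:
  V1 = 10.3·(cos(-49.9°) + j·sin(-49.9°)) = 6.634 - j7.879 V
  V2 = 156·(cos(98.9°) + j·sin(98.9°)) = -24.13 + j154.1 V
  V3 = 240·(cos(90.0°) + j·sin(90.0°)) = 0 + j240 V
Step 2 — Sum components: V_total = -17.5 + j386.2 V.
Step 3 — Convert to polar: |V_total| = 386.6 V, ∠V_total = 92.6°.

V_total = 386.6∠92.6° V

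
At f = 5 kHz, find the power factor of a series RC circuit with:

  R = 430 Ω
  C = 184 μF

Step 1 — Angular frequency: ω = 2π·f = 2π·5000 = 3.142e+04 rad/s.
Step 2 — Component impedances:
  R: Z = R = 430 Ω
  C: Z = 1/(jωC) = -j/(ω·C) = 0 - j0.173 Ω
Step 3 — Series combination: Z_total = R + C = 430 - j0.173 Ω = 430∠-0.0° Ω.
Step 4 — Power factor: PF = cos(φ) = Re(Z)/|Z| = 430/430 = 1.
Step 5 — Type: Im(Z) = -0.173 ⇒ leading (phase φ = -0.0°).

PF = 1 (leading, φ = -0.0°)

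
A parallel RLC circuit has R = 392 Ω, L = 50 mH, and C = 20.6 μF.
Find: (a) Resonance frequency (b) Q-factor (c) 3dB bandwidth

Step 1 — Resonance: ω₀ = 1/√(LC) = 1/√(0.05·2.06e-05) = 985.3 rad/s.
Step 2 — f₀ = ω₀/(2π) = 156.8 Hz.
Step 3 — Parallel Q: Q = R/(ω₀L) = 392/(985.3·0.05) = 7.957.
Step 4 — Bandwidth: Δω = ω₀/Q = 123.8 rad/s; BW = Δω/(2π) = 19.71 Hz.

(a) f₀ = 156.8 Hz  (b) Q = 7.957  (c) BW = 19.71 Hz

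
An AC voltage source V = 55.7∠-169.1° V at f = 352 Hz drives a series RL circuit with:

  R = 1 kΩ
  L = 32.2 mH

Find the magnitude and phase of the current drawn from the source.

Step 1 — Angular frequency: ω = 2π·f = 2π·352 = 2212 rad/s.
Step 2 — Component impedances:
  R: Z = R = 1000 Ω
  L: Z = jωL = j·2212·0.0322 = 0 + j71.22 Ω
Step 3 — Series combination: Z_total = R + L = 1000 + j71.22 Ω = 1003∠4.1° Ω.
Step 4 — Source phasor: V = 55.7∠-169.1° V = -54.7 - j10.53 V.
Step 5 — Ohm's law: I = V / Z_total = (-54.7 - j10.53) / (1000 + j71.22) = -0.05517 - j0.006604 A.
Step 6 — Convert to polar: |I| = 0.05556 A, ∠I = -173.2°.

I = 0.05556∠-173.2° A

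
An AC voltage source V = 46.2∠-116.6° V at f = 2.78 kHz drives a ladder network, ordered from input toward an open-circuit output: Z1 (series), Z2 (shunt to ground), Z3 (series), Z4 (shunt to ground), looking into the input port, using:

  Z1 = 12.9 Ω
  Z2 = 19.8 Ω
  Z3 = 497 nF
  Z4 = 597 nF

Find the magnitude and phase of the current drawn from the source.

Step 1 — Angular frequency: ω = 2π·f = 2π·2780 = 1.747e+04 rad/s.
Step 2 — Component impedances:
  Z1: Z = R = 12.9 Ω
  Z2: Z = R = 19.8 Ω
  Z3: Z = 1/(jωC) = -j/(ω·C) = 0 - j115.2 Ω
  Z4: Z = 1/(jωC) = -j/(ω·C) = 0 - j95.9 Ω
Step 3 — Ladder network (open output): work backward from the far end, alternating series and parallel combinations. Z_in = 32.53 - j1.841 Ω = 32.58∠-3.2° Ω.
Step 4 — Source phasor: V = 46.2∠-116.6° V = -20.69 - j41.31 V.
Step 5 — Ohm's law: I = V / Z_total = (-20.69 - j41.31) / (32.53 - j1.841) = -0.5623 - j1.302 A.
Step 6 — Convert to polar: |I| = 1.418 A, ∠I = -113.4°.

I = 1.418∠-113.4° A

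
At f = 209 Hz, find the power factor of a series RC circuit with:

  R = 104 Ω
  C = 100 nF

Step 1 — Angular frequency: ω = 2π·f = 2π·209 = 1313 rad/s.
Step 2 — Component impedances:
  R: Z = R = 104 Ω
  C: Z = 1/(jωC) = -j/(ω·C) = 0 - j7615 Ω
Step 3 — Series combination: Z_total = R + C = 104 - j7615 Ω = 7616∠-89.2° Ω.
Step 4 — Power factor: PF = cos(φ) = Re(Z)/|Z| = 104/7616 = 0.01366.
Step 5 — Type: Im(Z) = -7615 ⇒ leading (phase φ = -89.2°).

PF = 0.01366 (leading, φ = -89.2°)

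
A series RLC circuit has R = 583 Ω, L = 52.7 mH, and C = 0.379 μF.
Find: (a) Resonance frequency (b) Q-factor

Step 1 — Resonance condition Im(Z)=0 gives ω₀ = 1/√(LC).
Step 2 — ω₀ = 1/√(0.0527·3.79e-07) = 7076 rad/s.
Step 3 — f₀ = ω₀/(2π) = 1126 Hz.
Step 4 — Series Q: Q = ω₀L/R = 7076·0.0527/583 = 0.6396.

(a) f₀ = 1126 Hz  (b) Q = 0.6396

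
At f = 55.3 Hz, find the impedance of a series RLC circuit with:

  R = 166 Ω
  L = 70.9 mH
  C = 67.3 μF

Step 1 — Angular frequency: ω = 2π·f = 2π·55.3 = 347.5 rad/s.
Step 2 — Component impedances:
  R: Z = R = 166 Ω
  L: Z = jωL = j·347.5·0.0709 = 0 + j24.63 Ω
  C: Z = 1/(jωC) = -j/(ω·C) = 0 - j42.76 Ω
Step 3 — Series combination: Z_total = R + L + C = 166 - j18.13 Ω = 167∠-6.2° Ω.

Z = 166 - j18.13 Ω = 167∠-6.2° Ω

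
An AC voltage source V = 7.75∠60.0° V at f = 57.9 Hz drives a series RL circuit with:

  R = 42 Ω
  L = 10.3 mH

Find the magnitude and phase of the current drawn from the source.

Step 1 — Angular frequency: ω = 2π·f = 2π·57.9 = 363.8 rad/s.
Step 2 — Component impedances:
  R: Z = R = 42 Ω
  L: Z = jωL = j·363.8·0.0103 = 0 + j3.747 Ω
Step 3 — Series combination: Z_total = R + L = 42 + j3.747 Ω = 42.17∠5.1° Ω.
Step 4 — Source phasor: V = 7.75∠60.0° V = 3.875 + j6.712 V.
Step 5 — Ohm's law: I = V / Z_total = (3.875 + j6.712) / (42 + j3.747) = 0.1057 + j0.1504 A.
Step 6 — Convert to polar: |I| = 0.1838 A, ∠I = 54.9°.

I = 0.1838∠54.9° A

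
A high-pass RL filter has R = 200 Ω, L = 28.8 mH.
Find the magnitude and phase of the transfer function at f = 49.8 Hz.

Step 1 — Angular frequency: ω = 2π·49.8 = 312.9 rad/s.
Step 2 — Transfer function: H(jω) = jωL/(R + jωL).
Step 3 — Numerator jωL = j·9.012; denominator R + jωL = 200 + j9.012.
Step 4 — H = 0.002026 + j0.04497.
Step 5 — Magnitude: |H| = 0.04501 (-26.9 dB); phase: φ = 87.4°.

|H| = 0.04501 (-26.9 dB), φ = 87.4°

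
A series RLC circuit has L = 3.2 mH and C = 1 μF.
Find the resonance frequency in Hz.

Step 1 — Resonance condition Im(Z)=0 gives ω₀ = 1/√(LC).
Step 2 — ω₀ = 1/√(0.0032·1e-06) = 1.768e+04 rad/s.
Step 3 — f₀ = ω₀/(2π) = 2813 Hz.

f₀ = 2813 Hz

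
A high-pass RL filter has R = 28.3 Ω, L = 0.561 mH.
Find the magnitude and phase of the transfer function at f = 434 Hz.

Step 1 — Angular frequency: ω = 2π·434 = 2727 rad/s.
Step 2 — Transfer function: H(jω) = jωL/(R + jωL).
Step 3 — Numerator jωL = j·1.53; denominator R + jωL = 28.3 + j1.53.
Step 4 — H = 0.002914 + j0.0539.
Step 5 — Magnitude: |H| = 0.05398 (-25.4 dB); phase: φ = 86.9°.

|H| = 0.05398 (-25.4 dB), φ = 86.9°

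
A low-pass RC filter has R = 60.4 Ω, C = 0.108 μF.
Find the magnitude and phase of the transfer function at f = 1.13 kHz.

Step 1 — Angular frequency: ω = 2π·1130 = 7100 rad/s.
Step 2 — Transfer function: H(jω) = 1/(1 + jωRC).
Step 3 — Denominator: 1 + jωRC = 1 + j·7100·60.4·1.08e-07 = 1 + j0.04631.
Step 4 — H = 0.9979 - j0.04622.
Step 5 — Magnitude: |H| = 0.9989 (-0.0 dB); phase: φ = -2.7°.

|H| = 0.9989 (-0.0 dB), φ = -2.7°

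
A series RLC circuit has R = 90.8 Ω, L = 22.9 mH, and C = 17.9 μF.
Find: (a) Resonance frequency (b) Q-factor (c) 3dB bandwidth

Step 1 — Resonance condition Im(Z)=0 gives ω₀ = 1/√(LC).
Step 2 — ω₀ = 1/√(0.0229·1.79e-05) = 1562 rad/s.
Step 3 — f₀ = ω₀/(2π) = 248.6 Hz.
Step 4 — Series Q: Q = ω₀L/R = 1562·0.0229/90.8 = 0.3939.
Step 5 — 3dB bandwidth: Δω = ω₀/Q = 3965 rad/s; BW = Δω/(2π) = 631.1 Hz.

(a) f₀ = 248.6 Hz  (b) Q = 0.3939  (c) BW = 631.1 Hz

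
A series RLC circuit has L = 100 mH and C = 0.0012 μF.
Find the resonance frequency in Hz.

Step 1 — Resonance condition Im(Z)=0 gives ω₀ = 1/√(LC).
Step 2 — ω₀ = 1/√(0.1·1.2e-09) = 9.129e+04 rad/s.
Step 3 — f₀ = ω₀/(2π) = 1.453e+04 Hz.

f₀ = 1.453e+04 Hz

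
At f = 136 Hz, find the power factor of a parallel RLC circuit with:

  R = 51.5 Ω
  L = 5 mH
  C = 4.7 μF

Step 1 — Angular frequency: ω = 2π·f = 2π·136 = 854.5 rad/s.
Step 2 — Component impedances:
  R: Z = R = 51.5 Ω
  L: Z = jωL = j·854.5·0.005 = 0 + j4.273 Ω
  C: Z = 1/(jωC) = -j/(ω·C) = 0 - j249 Ω
Step 3 — Parallel combination: 1/Z_total = 1/R + 1/L + 1/C; Z_total = 0.3644 + j4.316 Ω = 4.332∠85.2° Ω.
Step 4 — Power factor: PF = cos(φ) = Re(Z)/|Z| = 0.36435/4.3318 = 0.08411.
Step 5 — Type: Im(Z) = 4.316 ⇒ lagging (phase φ = 85.2°).

PF = 0.08411 (lagging, φ = 85.2°)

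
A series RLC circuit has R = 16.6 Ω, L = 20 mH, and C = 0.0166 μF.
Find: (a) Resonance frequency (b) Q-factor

Step 1 — Resonance condition Im(Z)=0 gives ω₀ = 1/√(LC).
Step 2 — ω₀ = 1/√(0.02·1.66e-08) = 5.488e+04 rad/s.
Step 3 — f₀ = ω₀/(2π) = 8735 Hz.
Step 4 — Series Q: Q = ω₀L/R = 5.488e+04·0.02/16.6 = 66.12.

(a) f₀ = 8735 Hz  (b) Q = 66.12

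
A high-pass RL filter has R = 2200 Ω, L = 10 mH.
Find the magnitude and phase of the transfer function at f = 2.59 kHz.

Step 1 — Angular frequency: ω = 2π·2590 = 1.627e+04 rad/s.
Step 2 — Transfer function: H(jω) = jωL/(R + jωL).
Step 3 — Numerator jωL = j·162.7; denominator R + jωL = 2200 + j162.7.
Step 4 — H = 0.005442 + j0.07357.
Step 5 — Magnitude: |H| = 0.07377 (-22.6 dB); phase: φ = 85.8°.

|H| = 0.07377 (-22.6 dB), φ = 85.8°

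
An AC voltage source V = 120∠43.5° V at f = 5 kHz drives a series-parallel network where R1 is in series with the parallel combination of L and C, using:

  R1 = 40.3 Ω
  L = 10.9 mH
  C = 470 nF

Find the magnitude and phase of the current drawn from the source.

Step 1 — Angular frequency: ω = 2π·f = 2π·5000 = 3.142e+04 rad/s.
Step 2 — Component impedances:
  R1: Z = R = 40.3 Ω
  L: Z = jωL = j·3.142e+04·0.0109 = 0 + j342.4 Ω
  C: Z = 1/(jωC) = -j/(ω·C) = 0 - j67.73 Ω
Step 3 — Parallel branch: L || C = 1/(1/L + 1/C) = 0 - j84.42 Ω.
Step 4 — Series with R1: Z_total = R1 + (L || C) = 40.3 - j84.42 Ω = 93.55∠-64.5° Ω.
Step 5 — Source phasor: V = 120∠43.5° V = 87.04 + j82.6 V.
Step 6 — Ohm's law: I = V / Z_total = (87.04 + j82.6) / (40.3 - j84.42) = -0.396 + j1.22 A.
Step 7 — Convert to polar: |I| = 1.283 A, ∠I = 108.0°.

I = 1.283∠108.0° A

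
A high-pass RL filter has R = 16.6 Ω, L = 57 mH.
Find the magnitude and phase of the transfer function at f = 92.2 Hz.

Step 1 — Angular frequency: ω = 2π·92.2 = 579.3 rad/s.
Step 2 — Transfer function: H(jω) = jωL/(R + jωL).
Step 3 — Numerator jωL = j·33.02; denominator R + jωL = 16.6 + j33.02.
Step 4 — H = 0.7983 + j0.4013.
Step 5 — Magnitude: |H| = 0.8935 (-1.0 dB); phase: φ = 26.7°.

|H| = 0.8935 (-1.0 dB), φ = 26.7°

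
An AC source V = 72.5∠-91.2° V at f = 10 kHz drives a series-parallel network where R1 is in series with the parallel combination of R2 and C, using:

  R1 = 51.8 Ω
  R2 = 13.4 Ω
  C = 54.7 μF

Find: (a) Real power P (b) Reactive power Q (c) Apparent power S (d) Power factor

Step 1 — Angular frequency: ω = 2π·f = 2π·1e+04 = 6.283e+04 rad/s.
Step 2 — Component impedances:
  R1: Z = R = 51.8 Ω
  R2: Z = R = 13.4 Ω
  C: Z = 1/(jωC) = -j/(ω·C) = 0 - j0.291 Ω
Step 3 — Parallel branch: R2 || C = 1/(1/R2 + 1/C) = 0.006315 - j0.2908 Ω.
Step 4 — Series with R1: Z_total = R1 + (R2 || C) = 51.81 - j0.2908 Ω = 51.81∠-0.3° Ω.
Step 5 — Source phasor: V = 72.5∠-91.2° V = -1.518 - j72.48 V.
Step 6 — Current: I = V / Z = -0.02145 - j1.399 A = 1.399∠-90.9° A.
Step 7 — Complex power: S = V·I* = 101.5 - j0.5695 VA.
Step 8 — Real power: P = Re(S) = 101.5 W.
Step 9 — Reactive power: Q = Im(S) = -0.5695 VAR.
Step 10 — Apparent power: |S| = 101.5 VA.
Step 11 — Power factor: PF = P/|S| = 1 (leading).

(a) P = 101.5 W  (b) Q = -0.5695 VAR  (c) S = 101.5 VA  (d) PF = 1 (leading)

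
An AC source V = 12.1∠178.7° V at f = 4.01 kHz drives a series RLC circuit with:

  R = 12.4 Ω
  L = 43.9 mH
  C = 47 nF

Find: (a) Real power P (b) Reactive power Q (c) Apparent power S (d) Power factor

Step 1 — Angular frequency: ω = 2π·f = 2π·4010 = 2.52e+04 rad/s.
Step 2 — Component impedances:
  R: Z = R = 12.4 Ω
  L: Z = jωL = j·2.52e+04·0.0439 = 0 + j1106 Ω
  C: Z = 1/(jωC) = -j/(ω·C) = 0 - j844.5 Ω
Step 3 — Series combination: Z_total = R + L + C = 12.4 + j261.6 Ω = 261.9∠87.3° Ω.
Step 4 — Source phasor: V = 12.1∠178.7° V = -12.1 + j0.2745 V.
Step 5 — Current: I = V / Z = -0.00114 + j0.04618 A = 0.0462∠91.4° A.
Step 6 — Complex power: S = V·I* = 0.02646 + j0.5584 VA.
Step 7 — Real power: P = Re(S) = 0.02646 W.
Step 8 — Reactive power: Q = Im(S) = 0.5584 VAR.
Step 9 — Apparent power: |S| = 0.559 VA.
Step 10 — Power factor: PF = P/|S| = 0.04734 (lagging).

(a) P = 0.02646 W  (b) Q = 0.5584 VAR  (c) S = 0.559 VA  (d) PF = 0.04734 (lagging)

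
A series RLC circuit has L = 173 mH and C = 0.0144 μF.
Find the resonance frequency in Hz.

Step 1 — Resonance condition Im(Z)=0 gives ω₀ = 1/√(LC).
Step 2 — ω₀ = 1/√(0.173·1.44e-08) = 2.004e+04 rad/s.
Step 3 — f₀ = ω₀/(2π) = 3189 Hz.

f₀ = 3189 Hz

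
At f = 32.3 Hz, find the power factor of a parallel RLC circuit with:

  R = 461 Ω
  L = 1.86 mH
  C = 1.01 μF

Step 1 — Angular frequency: ω = 2π·f = 2π·32.3 = 202.9 rad/s.
Step 2 — Component impedances:
  R: Z = R = 461 Ω
  L: Z = jωL = j·202.9·0.00186 = 0 + j0.3775 Ω
  C: Z = 1/(jωC) = -j/(ω·C) = 0 - j4879 Ω
Step 3 — Parallel combination: 1/Z_total = 1/R + 1/L + 1/C; Z_total = 0.0003091 + j0.3775 Ω = 0.3775∠90.0° Ω.
Step 4 — Power factor: PF = cos(φ) = Re(Z)/|Z| = 0.00030914/0.37751 = 0.0008189.
Step 5 — Type: Im(Z) = 0.3775 ⇒ lagging (phase φ = 90.0°).

PF = 0.0008189 (lagging, φ = 90.0°)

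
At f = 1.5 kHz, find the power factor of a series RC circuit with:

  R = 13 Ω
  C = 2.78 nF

Step 1 — Angular frequency: ω = 2π·f = 2π·1500 = 9425 rad/s.
Step 2 — Component impedances:
  R: Z = R = 13 Ω
  C: Z = 1/(jωC) = -j/(ω·C) = 0 - j3.817e+04 Ω
Step 3 — Series combination: Z_total = R + C = 13 - j3.817e+04 Ω = 3.817e+04∠-90.0° Ω.
Step 4 — Power factor: PF = cos(φ) = Re(Z)/|Z| = 13/3.817e+04 = 0.0003406.
Step 5 — Type: Im(Z) = -3.817e+04 ⇒ leading (phase φ = -90.0°).

PF = 0.0003406 (leading, φ = -90.0°)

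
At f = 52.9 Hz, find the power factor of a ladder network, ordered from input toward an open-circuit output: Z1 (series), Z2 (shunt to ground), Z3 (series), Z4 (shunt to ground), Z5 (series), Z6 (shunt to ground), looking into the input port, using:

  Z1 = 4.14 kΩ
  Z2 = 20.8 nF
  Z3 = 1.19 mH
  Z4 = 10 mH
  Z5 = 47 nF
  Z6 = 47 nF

Step 1 — Angular frequency: ω = 2π·f = 2π·52.9 = 332.4 rad/s.
Step 2 — Component impedances:
  Z1: Z = R = 4140 Ω
  Z2: Z = 1/(jωC) = -j/(ω·C) = 0 - j1.446e+05 Ω
  Z3: Z = jωL = j·332.4·0.00119 = 0 + j0.3955 Ω
  Z4: Z = jωL = j·332.4·0.01 = 0 + j3.324 Ω
  Z5: Z = 1/(jωC) = -j/(ω·C) = 0 - j6.401e+04 Ω
  Z6: Z = 1/(jωC) = -j/(ω·C) = 0 - j6.401e+04 Ω
Step 3 — Ladder network (open output): work backward from the far end, alternating series and parallel combinations. Z_in = 4140 + j3.72 Ω = 4140∠0.1° Ω.
Step 4 — Power factor: PF = cos(φ) = Re(Z)/|Z| = 4140/4140 = 1.
Step 5 — Type: Im(Z) = 3.72 ⇒ lagging (phase φ = 0.1°).

PF = 1 (lagging, φ = 0.1°)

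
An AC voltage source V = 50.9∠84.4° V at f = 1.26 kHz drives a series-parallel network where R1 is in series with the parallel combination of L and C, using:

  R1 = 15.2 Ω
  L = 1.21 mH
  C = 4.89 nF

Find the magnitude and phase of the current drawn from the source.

Step 1 — Angular frequency: ω = 2π·f = 2π·1260 = 7917 rad/s.
Step 2 — Component impedances:
  R1: Z = R = 15.2 Ω
  L: Z = jωL = j·7917·0.00121 = 0 + j9.579 Ω
  C: Z = 1/(jωC) = -j/(ω·C) = 0 - j2.583e+04 Ω
Step 3 — Parallel branch: L || C = 1/(1/L + 1/C) = 0 + j9.583 Ω.
Step 4 — Series with R1: Z_total = R1 + (L || C) = 15.2 + j9.583 Ω = 17.97∠32.2° Ω.
Step 5 — Source phasor: V = 50.9∠84.4° V = 4.967 + j50.66 V.
Step 6 — Ohm's law: I = V / Z_total = (4.967 + j50.66) / (15.2 + j9.583) = 1.737 + j2.237 A.
Step 7 — Convert to polar: |I| = 2.833 A, ∠I = 52.2°.

I = 2.833∠52.2° A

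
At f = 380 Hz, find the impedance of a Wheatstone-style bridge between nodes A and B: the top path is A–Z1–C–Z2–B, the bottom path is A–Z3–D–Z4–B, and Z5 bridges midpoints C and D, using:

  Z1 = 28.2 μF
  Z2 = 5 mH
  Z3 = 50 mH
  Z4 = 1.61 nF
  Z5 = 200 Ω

Step 1 — Angular frequency: ω = 2π·f = 2π·380 = 2388 rad/s.
Step 2 — Component impedances:
  Z1: Z = 1/(jωC) = -j/(ω·C) = 0 - j14.85 Ω
  Z2: Z = jωL = j·2388·0.005 = 0 + j11.94 Ω
  Z3: Z = jωL = j·2388·0.05 = 0 + j119.4 Ω
  Z4: Z = 1/(jωC) = -j/(ω·C) = 0 - j2.601e+05 Ω
  Z5: Z = R = 200 Ω
Step 3 — Bridge requires nodal analysis (the Z5 bridge couples midpoints C and D, so the two paths cannot be reduced to a simple series/parallel combination). Setting node B to ground and injecting 1 A at node A, the 3-node admittance system at A, C, D solves to V_A = Z_AB = 0.8663 - j3.367 Ω = 3.477∠-75.6° Ω.

Z = 0.8663 - j3.367 Ω = 3.477∠-75.6° Ω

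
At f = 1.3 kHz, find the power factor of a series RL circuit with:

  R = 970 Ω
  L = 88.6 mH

Step 1 — Angular frequency: ω = 2π·f = 2π·1300 = 8168 rad/s.
Step 2 — Component impedances:
  R: Z = R = 970 Ω
  L: Z = jωL = j·8168·0.0886 = 0 + j723.7 Ω
Step 3 — Series combination: Z_total = R + L = 970 + j723.7 Ω = 1210∠36.7° Ω.
Step 4 — Power factor: PF = cos(φ) = Re(Z)/|Z| = 970/1210.2 = 0.8015.
Step 5 — Type: Im(Z) = 723.7 ⇒ lagging (phase φ = 36.7°).

PF = 0.8015 (lagging, φ = 36.7°)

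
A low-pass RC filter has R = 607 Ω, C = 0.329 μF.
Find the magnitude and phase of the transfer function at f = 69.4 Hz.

Step 1 — Angular frequency: ω = 2π·69.4 = 436.1 rad/s.
Step 2 — Transfer function: H(jω) = 1/(1 + jωRC).
Step 3 — Denominator: 1 + jωRC = 1 + j·436.1·607·3.29e-07 = 1 + j0.08708.
Step 4 — H = 0.9925 - j0.08643.
Step 5 — Magnitude: |H| = 0.9962 (-0.0 dB); phase: φ = -5.0°.

|H| = 0.9962 (-0.0 dB), φ = -5.0°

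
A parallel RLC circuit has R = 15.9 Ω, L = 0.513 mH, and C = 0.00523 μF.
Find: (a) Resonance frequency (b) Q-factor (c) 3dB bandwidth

Step 1 — Resonance: ω₀ = 1/√(LC) = 1/√(0.000513·5.23e-09) = 6.105e+05 rad/s.
Step 2 — f₀ = ω₀/(2π) = 9.717e+04 Hz.
Step 3 — Parallel Q: Q = R/(ω₀L) = 15.9/(6.105e+05·0.000513) = 0.05077.
Step 4 — Bandwidth: Δω = ω₀/Q = 1.203e+07 rad/s; BW = Δω/(2π) = 1.914e+06 Hz.

(a) f₀ = 9.717e+04 Hz  (b) Q = 0.05077  (c) BW = 1.914e+06 Hz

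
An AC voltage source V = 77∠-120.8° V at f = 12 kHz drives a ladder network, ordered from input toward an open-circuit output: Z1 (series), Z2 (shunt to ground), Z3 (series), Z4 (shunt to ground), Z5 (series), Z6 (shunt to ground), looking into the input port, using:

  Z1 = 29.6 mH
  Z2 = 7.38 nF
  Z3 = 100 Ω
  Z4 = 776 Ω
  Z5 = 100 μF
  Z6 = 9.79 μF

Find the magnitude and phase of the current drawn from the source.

Step 1 — Angular frequency: ω = 2π·f = 2π·1.2e+04 = 7.54e+04 rad/s.
Step 2 — Component impedances:
  Z1: Z = jωL = j·7.54e+04·0.0296 = 0 + j2232 Ω
  Z2: Z = 1/(jωC) = -j/(ω·C) = 0 - j1797 Ω
  Z3: Z = R = 100 Ω
  Z4: Z = R = 776 Ω
  Z5: Z = 1/(jωC) = -j/(ω·C) = 0 - j0.1326 Ω
  Z6: Z = 1/(jωC) = -j/(ω·C) = 0 - j1.355 Ω
Step 3 — Ladder network (open output): work backward from the far end, alternating series and parallel combinations. Z_in = 99.53 + j2225 Ω = 2227∠87.4° Ω.
Step 4 — Source phasor: V = 77∠-120.8° V = -39.43 - j66.14 V.
Step 5 — Ohm's law: I = V / Z_total = (-39.43 - j66.14) / (99.53 + j2225) = -0.03046 + j0.01636 A.
Step 6 — Convert to polar: |I| = 0.03458 A, ∠I = 151.8°.

I = 0.03458∠151.8° A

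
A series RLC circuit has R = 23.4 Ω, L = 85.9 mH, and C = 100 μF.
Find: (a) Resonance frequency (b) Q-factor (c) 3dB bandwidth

Step 1 — Resonance: ω₀ = 1/√(LC) = 1/√(0.0859·0.0001) = 341.2 rad/s.
Step 2 — f₀ = ω₀/(2π) = 54.3 Hz.
Step 3 — Series Q: Q = ω₀L/R = 341.2·0.0859/23.4 = 1.253.
Step 4 — Bandwidth: Δω = ω₀/Q = 272.4 rad/s; BW = Δω/(2π) = 43.36 Hz.

(a) f₀ = 54.3 Hz  (b) Q = 1.253  (c) BW = 43.36 Hz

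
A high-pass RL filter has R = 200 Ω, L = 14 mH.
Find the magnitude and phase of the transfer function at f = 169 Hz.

Step 1 — Angular frequency: ω = 2π·169 = 1062 rad/s.
Step 2 — Transfer function: H(jω) = jωL/(R + jωL).
Step 3 — Numerator jωL = j·14.87; denominator R + jωL = 200 + j14.87.
Step 4 — H = 0.005495 + j0.07392.
Step 5 — Magnitude: |H| = 0.07413 (-22.6 dB); phase: φ = 85.7°.

|H| = 0.07413 (-22.6 dB), φ = 85.7°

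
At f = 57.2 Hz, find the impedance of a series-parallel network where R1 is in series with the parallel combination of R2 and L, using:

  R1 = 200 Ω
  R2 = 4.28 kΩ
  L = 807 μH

Step 1 — Angular frequency: ω = 2π·f = 2π·57.2 = 359.4 rad/s.
Step 2 — Component impedances:
  R1: Z = R = 200 Ω
  R2: Z = R = 4280 Ω
  L: Z = jωL = j·359.4·0.000807 = 0 + j0.29 Ω
Step 3 — Parallel branch: R2 || L = 1/(1/R2 + 1/L) = 1.965e-05 + j0.29 Ω.
Step 4 — Series with R1: Z_total = R1 + (R2 || L) = 200 + j0.29 Ω = 200∠0.1° Ω.

Z = 200 + j0.29 Ω = 200∠0.1° Ω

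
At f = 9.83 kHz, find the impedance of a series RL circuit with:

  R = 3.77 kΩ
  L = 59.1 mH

Step 1 — Angular frequency: ω = 2π·f = 2π·9830 = 6.176e+04 rad/s.
Step 2 — Component impedances:
  R: Z = R = 3770 Ω
  L: Z = jωL = j·6.176e+04·0.0591 = 0 + j3650 Ω
Step 3 — Series combination: Z_total = R + L = 3770 + j3650 Ω = 5248∠44.1° Ω.

Z = 3770 + j3650 Ω = 5248∠44.1° Ω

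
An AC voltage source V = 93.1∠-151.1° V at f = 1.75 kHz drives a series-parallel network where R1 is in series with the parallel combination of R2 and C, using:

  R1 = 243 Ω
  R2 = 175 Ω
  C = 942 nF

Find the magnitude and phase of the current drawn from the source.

Step 1 — Angular frequency: ω = 2π·f = 2π·1750 = 1.1e+04 rad/s.
Step 2 — Component impedances:
  R1: Z = R = 243 Ω
  R2: Z = R = 175 Ω
  C: Z = 1/(jωC) = -j/(ω·C) = 0 - j96.55 Ω
Step 3 — Parallel branch: R2 || C = 1/(1/R2 + 1/C) = 40.83 - j74.02 Ω.
Step 4 — Series with R1: Z_total = R1 + (R2 || C) = 283.8 - j74.02 Ω = 293.3∠-14.6° Ω.
Step 5 — Source phasor: V = 93.1∠-151.1° V = -81.51 - j44.99 V.
Step 6 — Ohm's law: I = V / Z_total = (-81.51 - j44.99) / (283.8 - j74.02) = -0.2302 - j0.2185 A.
Step 7 — Convert to polar: |I| = 0.3174 A, ∠I = -136.5°.

I = 0.3174∠-136.5° A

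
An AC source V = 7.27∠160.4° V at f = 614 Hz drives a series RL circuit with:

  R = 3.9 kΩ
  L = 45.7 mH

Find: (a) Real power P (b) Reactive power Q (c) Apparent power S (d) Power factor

Step 1 — Angular frequency: ω = 2π·f = 2π·614 = 3858 rad/s.
Step 2 — Component impedances:
  R: Z = R = 3900 Ω
  L: Z = jωL = j·3858·0.0457 = 0 + j176.3 Ω
Step 3 — Series combination: Z_total = R + L = 3900 + j176.3 Ω = 3904∠2.6° Ω.
Step 4 — Source phasor: V = 7.27∠160.4° V = -6.849 + j2.439 V.
Step 5 — Current: I = V / Z = -0.001724 + j0.0007033 A = 0.001862∠157.8° A.
Step 6 — Complex power: S = V·I* = 0.01352 + j0.0006114 VA.
Step 7 — Real power: P = Re(S) = 0.01352 W.
Step 8 — Reactive power: Q = Im(S) = 0.0006114 VAR.
Step 9 — Apparent power: |S| = 0.01354 VA.
Step 10 — Power factor: PF = P/|S| = 0.999 (lagging).

(a) P = 0.01352 W  (b) Q = 0.0006114 VAR  (c) S = 0.01354 VA  (d) PF = 0.999 (lagging)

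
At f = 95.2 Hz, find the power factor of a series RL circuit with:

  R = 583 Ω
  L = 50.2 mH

Step 1 — Angular frequency: ω = 2π·f = 2π·95.2 = 598.2 rad/s.
Step 2 — Component impedances:
  R: Z = R = 583 Ω
  L: Z = jωL = j·598.2·0.0502 = 0 + j30.03 Ω
Step 3 — Series combination: Z_total = R + L = 583 + j30.03 Ω = 583.8∠2.9° Ω.
Step 4 — Power factor: PF = cos(φ) = Re(Z)/|Z| = 583/583.77 = 0.9987.
Step 5 — Type: Im(Z) = 30.03 ⇒ lagging (phase φ = 2.9°).

PF = 0.9987 (lagging, φ = 2.9°)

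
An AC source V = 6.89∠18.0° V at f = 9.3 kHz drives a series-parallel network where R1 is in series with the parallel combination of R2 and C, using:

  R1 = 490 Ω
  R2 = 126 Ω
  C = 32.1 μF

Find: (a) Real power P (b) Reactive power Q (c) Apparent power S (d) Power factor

Step 1 — Angular frequency: ω = 2π·f = 2π·9300 = 5.843e+04 rad/s.
Step 2 — Component impedances:
  R1: Z = R = 490 Ω
  R2: Z = R = 126 Ω
  C: Z = 1/(jωC) = -j/(ω·C) = 0 - j0.5331 Ω
Step 3 — Parallel branch: R2 || C = 1/(1/R2 + 1/C) = 0.002256 - j0.5331 Ω.
Step 4 — Series with R1: Z_total = R1 + (R2 || C) = 490 - j0.5331 Ω = 490∠-0.1° Ω.
Step 5 — Source phasor: V = 6.89∠18.0° V = 6.553 + j2.129 V.
Step 6 — Current: I = V / Z = 0.01337 + j0.00436 A = 0.01406∠18.1° A.
Step 7 — Complex power: S = V·I* = 0.09688 - j0.0001054 VA.
Step 8 — Real power: P = Re(S) = 0.09688 W.
Step 9 — Reactive power: Q = Im(S) = -0.0001054 VAR.
Step 10 — Apparent power: |S| = 0.09688 VA.
Step 11 — Power factor: PF = P/|S| = 1 (leading).

(a) P = 0.09688 W  (b) Q = -0.0001054 VAR  (c) S = 0.09688 VA  (d) PF = 1 (leading)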